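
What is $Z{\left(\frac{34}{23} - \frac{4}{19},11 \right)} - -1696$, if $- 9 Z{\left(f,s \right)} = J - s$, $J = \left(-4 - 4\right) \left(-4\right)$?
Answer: $\frac{5081}{3} \approx 1693.7$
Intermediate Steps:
$J = 32$ ($J = \left(-8\right) \left(-4\right) = 32$)
$Z{\left(f,s \right)} = - \frac{32}{9} + \frac{s}{9}$ ($Z{\left(f,s \right)} = - \frac{32 - s}{9} = - \frac{32}{9} + \frac{s}{9}$)
$Z{\left(\frac{34}{23} - \frac{4}{19},11 \right)} - -1696 = \left(- \frac{32}{9} + \frac{1}{9} \cdot 11\right) - -1696 = \left(- \frac{32}{9} + \frac{11}{9}\right) + 1696 = - \frac{7}{3} + 1696 = \frac{5081}{3}$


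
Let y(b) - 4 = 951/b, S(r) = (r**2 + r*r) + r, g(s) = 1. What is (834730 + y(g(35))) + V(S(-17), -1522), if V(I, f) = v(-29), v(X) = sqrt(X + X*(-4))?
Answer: 835685 + sqrt(87) ≈ 8.3569e+5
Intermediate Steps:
v(X) = sqrt(3)*sqrt(-X) (v(X) = sqrt(X - 4*X) = sqrt(-3*X) = sqrt(3)*sqrt(-X))
S(r) = r + 2*r**2 (S(r) = (r**2 + r**2) + r = 2*r**2 + r = r + 2*r**2)
V(I, f) = sqrt(87) (V(I, f) = sqrt(3)*sqrt(-1*(-29)) = sqrt(3)*sqrt(29) = sqrt(87))
y(b) = 4 + 951/b
(834730 + y(g(35))) + V(S(-17), -1522) = (834730 + (4 + 951/1)) + sqrt(87) = (834730 + (4 + 951*1)) + sqrt(87) = (834730 + (4 + 951)) + sqrt(87) = (834730 + 955) + sqrt(87) = 835685 + sqrt(87)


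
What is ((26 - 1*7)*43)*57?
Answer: 46569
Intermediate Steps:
((26 - 1*7)*43)*57 = ((26 - 7)*43)*57 = (19*43)*57 = 817*57 = 46569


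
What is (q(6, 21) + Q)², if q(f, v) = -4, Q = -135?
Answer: 19321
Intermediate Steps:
(q(6, 21) + Q)² = (-4 - 135)² = (-139)² = 19321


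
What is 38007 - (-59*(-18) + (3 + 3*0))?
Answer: 36942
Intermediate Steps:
38007 - (-59*(-18) + (3 + 3*0)) = 38007 - (1062 + (3 + 0)) = 38007 - (1062 + 3) = 38007 - 1*1065 = 38007 - 1065 = 36942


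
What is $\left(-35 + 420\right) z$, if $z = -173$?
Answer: $-66605$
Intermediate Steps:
$\left(-35 + 420\right) z = \left(-35 + 420\right) \left(-173\right) = 385 \left(-173\right) = -66605$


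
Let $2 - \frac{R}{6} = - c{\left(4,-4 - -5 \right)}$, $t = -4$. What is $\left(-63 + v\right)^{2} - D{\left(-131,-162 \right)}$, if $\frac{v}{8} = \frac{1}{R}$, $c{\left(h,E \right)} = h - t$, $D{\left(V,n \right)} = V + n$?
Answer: $\frac{955174}{225} \approx 4245.2$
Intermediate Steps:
$c{\left(h,E \right)} = 4 + h$ ($c{\left(h,E \right)} = h - -4 = h + 4 = 4 + h$)
$R = 60$ ($R = 12 - 6 \left(- (4 + 4)\right) = 12 - 6 \left(\left(-1\right) 8\right) = 12 - -48 = 12 + 48 = 60$)
$v = \frac{2}{15}$ ($v = \frac{8}{60} = 8 \cdot \frac{1}{60} = \frac{2}{15} \approx 0.13333$)
$\left(-63 + v\right)^{2} - D{\left(-131,-162 \right)} = \left(-63 + \frac{2}{15}\right)^{2} - \left(-131 - 162\right) = \left(- \frac{943}{15}\right)^{2} - -293 = \frac{889249}{225} + 293 = \frac{955174}{225}$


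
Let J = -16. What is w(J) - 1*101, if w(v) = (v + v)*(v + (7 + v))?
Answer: 699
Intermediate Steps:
w(v) = 2*v*(7 + 2*v) (w(v) = (2*v)*(7 + 2*v) = 2*v*(7 + 2*v))
w(J) - 1*101 = 2*(-16)*(7 + 2*(-16)) - 1*101 = 2*(-16)*(7 - 32) - 101 = 2*(-16)*(-25) - 101 = 800 - 101 = 699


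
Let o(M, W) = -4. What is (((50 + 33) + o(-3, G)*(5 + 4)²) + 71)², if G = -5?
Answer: 28900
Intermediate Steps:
(((50 + 33) + o(-3, G)*(5 + 4)²) + 71)² = (((50 + 33) - 4*(5 + 4)²) + 71)² = ((83 - 4*9²) + 71)² = ((83 - 4*81) + 71)² = ((83 - 324) + 71)² = (-241 + 71)² = (-170)² = 28900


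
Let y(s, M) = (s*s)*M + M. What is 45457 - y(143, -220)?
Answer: 4544457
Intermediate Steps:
y(s, M) = M + M*s**2 (y(s, M) = s**2*M + M = M*s**2 + M = M + M*s**2)
45457 - y(143, -220) = 45457 - (-220)*(1 + 143**2) = 45457 - (-220)*(1 + 20449) = 45457 - (-220)*20450 = 45457 - 1*(-4499000) = 45457 + 4499000 = 4544457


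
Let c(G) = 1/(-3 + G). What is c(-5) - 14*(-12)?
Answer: 1343/8 ≈ 167.88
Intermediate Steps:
c(-5) - 14*(-12) = 1/(-3 - 5) - 14*(-12) = 1/(-8) + 168 = -⅛ + 168 = 1343/8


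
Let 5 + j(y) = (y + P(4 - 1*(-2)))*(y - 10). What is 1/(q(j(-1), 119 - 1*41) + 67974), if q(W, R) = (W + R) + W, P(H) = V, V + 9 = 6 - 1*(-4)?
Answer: 1/68042 ≈ 1.4697e-5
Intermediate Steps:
V = 1 (V = -9 + (6 - 1*(-4)) = -9 + (6 + 4) = -9 + 10 = 1)
P(H) = 1
j(y) = -5 + (1 + y)*(-10 + y) (j(y) = -5 + (y + 1)*(y - 10) = -5 + (1 + y)*(-10 + y))
q(W, R) = R + 2*W (q(W, R) = (R + W) + W = R + 2*W)
1/(q(j(-1), 119 - 1*41) + 67974) = 1/(((119 - 1*41) + 2*(-15 + (-1)**2 - 9*(-1))) + 67974) = 1/(((119 - 41) + 2*(-15 + 1 + 9)) + 67974) = 1/((78 + 2*(-5)) + 67974) = 1/((78 - 10) + 67974) = 1/(68 + 67974) = 1/68042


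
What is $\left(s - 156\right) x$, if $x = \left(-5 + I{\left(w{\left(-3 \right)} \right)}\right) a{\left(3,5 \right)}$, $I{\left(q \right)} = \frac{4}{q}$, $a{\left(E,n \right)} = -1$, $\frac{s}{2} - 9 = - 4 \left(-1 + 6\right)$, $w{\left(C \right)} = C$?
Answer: $- \frac{3382}{3} \approx -1127.3$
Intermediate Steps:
$s = -22$ ($s = 18 + 2 \left(- 4 \left(-1 + 6\right)\right) = 18 + 2 \left(\left(-4\right) 5\right) = 18 + 2 \left(-20\right) = 18 - 40 = -22$)
$x = \frac{19}{3}$ ($x = \left(-5 + \frac{4}{-3}\right) \left(-1\right) = \left(-5 + 4 \left(- \frac{1}{3}\right)\right) \left(-1\right) = \left(-5 - \frac{4}{3}\right) \left(-1\right) = \left(- \frac{19}{3}\right) \left(-1\right) = \frac{19}{3} \approx 6.3333$)
$\left(s - 156\right) x = \left(-22 - 156\right) \frac{19}{3} = \left(-178\right) \frac{19}{3} = - \frac{3382}{3}$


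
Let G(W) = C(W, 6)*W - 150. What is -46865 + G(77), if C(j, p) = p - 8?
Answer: -47169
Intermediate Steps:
C(j, p) = -8 + p
G(W) = -150 - 2*W (G(W) = (-8 + 6)*W - 150 = -2*W - 150 = -150 - 2*W)
-46865 + G(77) = -46865 + (-150 - 2*77) = -46865 + (-150 - 154) = -46865 - 304 = -47169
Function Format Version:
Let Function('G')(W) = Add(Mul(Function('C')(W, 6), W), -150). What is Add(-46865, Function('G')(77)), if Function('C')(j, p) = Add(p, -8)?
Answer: -47169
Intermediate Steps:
Function('C')(j, p) = Add(-8, p)
Function('G')(W) = Add(-150, Mul(-2, W)) (Function('G')(W) = Add(Mul(Add(-8, 6), W), -150) = Add(Mul(-2, W), -150) = Add(-150, Mul(-2, W)))
Add(-46865, Function('G')(77)) = Add(-46865, Add(-150, Mul(-2, 77))) = Add(-46865, Add(-150, -154)) = Add(-46865, -304) = -47169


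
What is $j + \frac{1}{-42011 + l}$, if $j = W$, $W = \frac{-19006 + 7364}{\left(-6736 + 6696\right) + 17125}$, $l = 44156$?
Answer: $- \frac{1663667}{2443155} \approx -0.68095$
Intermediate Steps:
$W = - \frac{11642}{17085}$ ($W = - \frac{11642}{-40 + 17125} = - \frac{11642}{17085} \approx -0.68142$)
$j = - \frac{11642}{17085} \approx -0.68142$
$j + \frac{1}{-42011 + l} = - \frac{11642}{17085} + \frac{1}{-42011 + 44156} = - \frac{11642}{17085} + \frac{1}{2145} = - \frac{1663667}{2443155}$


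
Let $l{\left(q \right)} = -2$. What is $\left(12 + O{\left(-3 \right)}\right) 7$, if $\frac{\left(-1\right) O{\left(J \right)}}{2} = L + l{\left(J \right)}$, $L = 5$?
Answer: $42$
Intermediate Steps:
$O{\left(J \right)} = -6$ ($O{\left(J \right)} = - 2 \left(5 - 2\right) = \left(-2\right) 3 = -6$)
$\left(12 + O{\left(-3 \right)}\right) 7 = \left(12 - 6\right) 7 = 6 \cdot 7 = 42$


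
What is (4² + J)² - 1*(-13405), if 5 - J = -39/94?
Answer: 122498749/8836 ≈ 13864.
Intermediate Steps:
J = 509/94 (J = 5 - (-39)/94 = 5 - 1*(-39/94) = 5 + 39/94 = 509/94 ≈ 5.4149)
(4² + J)² - 1*(-13405) = (4² + 509/94)² - 1*(-13405) = (16 + 509/94)² + 13405 = (2013/94)² + 13405 = 4052169/8836 + 13405 = 122498749/8836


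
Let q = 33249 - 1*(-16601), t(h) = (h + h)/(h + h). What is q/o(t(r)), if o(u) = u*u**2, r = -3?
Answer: 49850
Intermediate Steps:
t(h) = 1 (t(h) = (2*h)/((2*h)) = (2*h)*(1/(2*h)) = 1)
o(u) = u**3
q = 49850 (q = 33249 + 16601 = 49850)
q/o(t(r)) = 49850/(1**3) = 49850/1 = 49850*1 = 49850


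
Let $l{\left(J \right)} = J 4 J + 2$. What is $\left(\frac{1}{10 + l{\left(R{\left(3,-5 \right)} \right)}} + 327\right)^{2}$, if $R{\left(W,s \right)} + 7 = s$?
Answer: $\frac{36970444729}{345744} \approx 1.0693 \cdot 10^{5}$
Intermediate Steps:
$R{\left(W,s \right)} = -7 + s$
$l{\left(J \right)} = 2 + 4 J^{2}$ ($l{\left(J \right)} = 4 J J + 2 = 4 J^{2} + 2 = 2 + 4 J^{2}$)
$\left(\frac{1}{10 + l{\left(R{\left(3,-5 \right)} \right)}} + 327\right)^{2} = \left(\frac{1}{10 + \left(2 + 4 \left(-7 - 5\right)^{2}\right)} + 327\right)^{2} = \left(\frac{1}{10 + \left(2 + 4 \left(-12\right)^{2}\right)} + 327\right)^{2} = \left(\frac{1}{10 + \left(2 + 4 \cdot 144\right)} + 327\right)^{2} = \left(\frac{1}{10 + \left(2 + 576\right)} + 327\right)^{2} = \left(\frac{1}{10 + 578} + 327\right)^{2} = \left(\frac{1}{588} + 327\right)^{2} = \left(\frac{192277}{588}\right)^{2} = \frac{36970444729}{345744}$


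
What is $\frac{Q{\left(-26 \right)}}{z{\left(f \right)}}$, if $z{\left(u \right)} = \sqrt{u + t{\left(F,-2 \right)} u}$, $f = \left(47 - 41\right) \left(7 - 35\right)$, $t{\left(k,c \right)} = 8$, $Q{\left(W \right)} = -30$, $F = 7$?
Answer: $\frac{5 i \sqrt{42}}{42} \approx 0.77152 i$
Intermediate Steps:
$f = -168$ ($f = 6 \left(-28\right) = -168$)
$z{\left(u \right)} = 3 \sqrt{u}$ ($z{\left(u \right)} = \sqrt{u + 8 u} = \sqrt{9 u} = 3 \sqrt{u}$)
$\frac{Q{\left(-26 \right)}}{z{\left(f \right)}} = - \frac{30}{3 \sqrt{-168}} = - \frac{30}{3 \cdot 2 i \sqrt{42}} = - \frac{30}{6 i \sqrt{42}} = - 30 \left(- \frac{i \sqrt{42}}{252}\right) = \frac{5 i \sqrt{42}}{42}$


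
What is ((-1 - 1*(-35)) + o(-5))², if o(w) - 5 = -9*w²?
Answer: 34596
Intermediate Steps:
o(w) = 5 - 9*w²
((-1 - 1*(-35)) + o(-5))² = ((-1 - 1*(-35)) + (5 - 9*(-5)²))² = ((-1 + 35) + (5 - 9*25))² = (34 + (5 - 225))² = (34 - 220)² = (-186)² = 34596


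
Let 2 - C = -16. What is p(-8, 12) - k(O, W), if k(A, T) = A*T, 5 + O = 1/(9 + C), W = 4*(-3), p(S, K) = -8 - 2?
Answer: -626/9 ≈ -69.556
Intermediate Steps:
p(S, K) = -10
W = -12
C = 18 (C = 2 - 1*(-16) = 2 + 16 = 18)
O = -134/27 (O = -5 + 1/(9 + 18) = -5 + 1/27 = -134/27 ≈ -4.9630)
p(-8, 12) - k(O, W) = -10 - (-134)*(-12)/27 = -10 - 1*536/9 = -10 - 536/9 = -626/9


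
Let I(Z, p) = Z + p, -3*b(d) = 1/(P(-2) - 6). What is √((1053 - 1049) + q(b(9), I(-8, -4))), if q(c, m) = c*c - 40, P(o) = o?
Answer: I*√20735/24 ≈ 5.9999*I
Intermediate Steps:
b(d) = 1/24 (b(d) = -1/(3*(-2 - 6)) = -⅓/(-8) = -⅓*(-⅛) = 1/24)
q(c, m) = -40 + c² (q(c, m) = c² - 40 = -40 + c²)
√((1053 - 1049) + q(b(9), I(-8, -4))) = √((1053 - 1049) + (-40 + (1/24)²)) = √(4 + (-40 + 1/576)) = √(4 - 23039/576) = √(-20735/576) = I*√20735/24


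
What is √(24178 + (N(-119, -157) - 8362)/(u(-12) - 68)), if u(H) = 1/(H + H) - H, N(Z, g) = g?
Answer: 7*√898236730/1345 ≈ 155.98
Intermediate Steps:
u(H) = 1/(2*H) - H
√(24178 + (N(-119, -157) - 8362)/(u(-12) - 68)) = √(24178 + (-157 - 8362)/(((½)/(-12) - 1*(-12)) - 68)) = √(24178 - 8519/(((½)*(-1/12) + 12) - 68)) = √(24178 - 8519/((-1/24 + 12) - 68)) = √(24178 - 8519/(287/24 - 68)) = √(24178 - 8519/(-1345/24)) = √(24178 - 8519*(-24/1345)) = √(24178 + 204456/1345) = √(32723866/1345) = 7*√898236730/1345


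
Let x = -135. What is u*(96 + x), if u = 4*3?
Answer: -468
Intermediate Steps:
u = 12
u*(96 + x) = 12*(96 - 135) = 12*(-39) = -468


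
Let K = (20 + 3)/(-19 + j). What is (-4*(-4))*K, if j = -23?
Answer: -184/21 ≈ -8.7619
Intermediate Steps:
K = -23/42 (K = (20 + 3)/(-19 - 23) = 23/(-42) = 23*(-1/42) = -23/42 ≈ -0.54762)
(-4*(-4))*K = -4*(-4)*(-23/42) = 16*(-23/42) = -184/21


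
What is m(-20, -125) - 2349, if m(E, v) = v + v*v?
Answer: 13151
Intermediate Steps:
m(E, v) = v + v²
m(-20, -125) - 2349 = -125*(1 - 125) - 2349 = -125*(-124) - 2349 = 15500 - 2349 = 13151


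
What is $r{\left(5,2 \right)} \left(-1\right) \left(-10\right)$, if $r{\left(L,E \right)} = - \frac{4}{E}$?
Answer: $-20$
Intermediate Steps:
$r{\left(5,2 \right)} \left(-1\right) \left(-10\right) = - \frac{4}{2} \left(-1\right) \left(-10\right) = \left(-4\right) \frac{1}{2} \left(-1\right) \left(-10\right) = \left(-2\right) \left(-1\right) \left(-10\right) = 2 \left(-10\right) = -20$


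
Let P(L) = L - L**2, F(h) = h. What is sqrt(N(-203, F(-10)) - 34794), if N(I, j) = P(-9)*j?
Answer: 3*I*sqrt(3766) ≈ 184.1*I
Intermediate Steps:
N(I, j) = -90*j (N(I, j) = (-9*(1 - 1*(-9)))*j = (-9*(1 + 9))*j = (-9*10)*j = -90*j)
sqrt(N(-203, F(-10)) - 34794) = sqrt(-90*(-10) - 34794) = sqrt(900 - 34794) = sqrt(-33894) = 3*I*sqrt(3766)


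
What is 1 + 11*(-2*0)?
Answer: 1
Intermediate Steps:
1 + 11*(-2*0) = 1 + 11*0 = 1 + 0 = 1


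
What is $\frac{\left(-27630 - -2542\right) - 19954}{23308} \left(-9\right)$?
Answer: $\frac{202689}{11654} \approx 17.392$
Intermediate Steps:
$\frac{\left(-27630 - -2542\right) - 19954}{23308} \left(-9\right) = \left(\left(-27630 + 2542\right) - 19954\right) \frac{1}{23308} \left(-9\right) = \left(-25088 - 19954\right) \frac{1}{23308} \left(-9\right) = \left(-45042\right) \frac{1}{23308} \left(-9\right) = \left(- \frac{22521}{11654}\right) \left(-9\right) = \frac{202689}{11654}$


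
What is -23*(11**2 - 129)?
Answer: 184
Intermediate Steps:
-23*(11**2 - 129) = -23*(121 - 129) = -23*(-8) = 184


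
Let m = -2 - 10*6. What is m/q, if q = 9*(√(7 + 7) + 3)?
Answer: 62/15 - 62*√14/45 ≈ -1.0218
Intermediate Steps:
q = 27 + 9*√14 (q = 9*(√14 + 3) = 9*(3 + √14) = 27 + 9*√14 ≈ 60.675)
m = -62 (m = -2 - 60 = -62)
m/q = -62/(27 + 9*√14)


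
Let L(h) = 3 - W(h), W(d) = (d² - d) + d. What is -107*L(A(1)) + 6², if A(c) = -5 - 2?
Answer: 4958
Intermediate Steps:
W(d) = d²
A(c) = -7
L(h) = 3 - h²
-107*L(A(1)) + 6² = -107*(3 - 1*(-7)²) + 6² = -107*(3 - 1*49) + 36 = -107*(3 - 49) + 36 = -107*(-46) + 36 = 4922 + 36 = 4958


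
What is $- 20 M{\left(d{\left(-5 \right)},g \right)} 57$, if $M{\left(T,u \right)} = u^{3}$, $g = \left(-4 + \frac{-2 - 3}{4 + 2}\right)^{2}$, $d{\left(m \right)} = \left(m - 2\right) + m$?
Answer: $- \frac{56508215495}{3888} \approx -1.4534 \cdot 10^{7}$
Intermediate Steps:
$d{\left(m \right)} = -2 + 2 m$ ($d{\left(m \right)} = \left(-2 + m\right) + m = -2 + 2 m$)
$g = \frac{841}{36}$ ($g = \left(-4 - \frac{5}{6}\right)^{2} = \left(- \frac{29}{6}\right)^{2} = \frac{841}{36} \approx 23.361$)
$- 20 M{\left(d{\left(-5 \right)},g \right)} 57 = - 20 \left(\frac{841}{36}\right)^{3} \cdot 57 = \left(-20\right) \frac{594823321}{46656} \cdot 57 = \left(- \frac{2974116605}{11664}\right) 57 = - \frac{56508215495}{3888}$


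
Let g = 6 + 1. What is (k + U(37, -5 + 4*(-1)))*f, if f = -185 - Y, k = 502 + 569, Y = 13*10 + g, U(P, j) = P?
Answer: -356776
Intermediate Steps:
g = 7
Y = 137 (Y = 13*10 + 7 = 130 + 7 = 137)
k = 1071
f = -322 (f = -185 - 1*137 = -185 - 137 = -322)
(k + U(37, -5 + 4*(-1)))*f = (1071 + 37)*(-322) = 1108*(-322) = -356776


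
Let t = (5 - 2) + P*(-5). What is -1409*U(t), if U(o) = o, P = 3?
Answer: 16908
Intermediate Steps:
t = -12 (t = (5 - 2) + 3*(-5) = 3 - 15 = -12)
-1409*U(t) = -1409*(-12) = 16908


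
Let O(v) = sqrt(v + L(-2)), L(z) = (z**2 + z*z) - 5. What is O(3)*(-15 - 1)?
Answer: -16*sqrt(6) ≈ -39.192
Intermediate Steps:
L(z) = -5 + 2*z**2 (L(z) = (z**2 + z**2) - 5 = 2*z**2 - 5 = -5 + 2*z**2)
O(v) = sqrt(3 + v) (O(v) = sqrt(v + (-5 + 2*(-2)**2)) = sqrt(v + (-5 + 2*4)) = sqrt(v + (-5 + 8)) = sqrt(v + 3) = sqrt(3 + v))
O(3)*(-15 - 1) = sqrt(3 + 3)*(-15 - 1) = sqrt(6)*(-16) = -16*sqrt(6)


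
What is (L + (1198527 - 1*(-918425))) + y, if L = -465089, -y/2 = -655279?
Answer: 2962421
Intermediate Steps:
y = 1310558 (y = -2*(-655279) = 1310558)
(L + (1198527 - 1*(-918425))) + y = (-465089 + (1198527 - 1*(-918425))) + 1310558 = (-465089 + (1198527 + 918425)) + 1310558 = (-465089 + 2116952) + 1310558 = 1651863 + 1310558 = 2962421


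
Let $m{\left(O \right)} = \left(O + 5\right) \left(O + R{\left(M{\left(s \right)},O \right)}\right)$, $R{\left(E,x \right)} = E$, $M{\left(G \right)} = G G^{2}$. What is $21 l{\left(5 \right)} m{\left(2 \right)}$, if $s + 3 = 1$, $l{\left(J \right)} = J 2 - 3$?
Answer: $-6174$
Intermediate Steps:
$l{\left(J \right)} = -3 + 2 J$ ($l{\left(J \right)} = 2 J - 3 = -3 + 2 J$)
$s = -2$ ($s = -3 + 1 = -2$)
$M{\left(G \right)} = G^{3}$
$m{\left(O \right)} = \left(-8 + O\right) \left(5 + O\right)$ ($m{\left(O \right)} = \left(O + 5\right) \left(O + \left(-2\right)^{3}\right) = \left(5 + O\right) \left(O - 8\right) = \left(5 + O\right) \left(-8 + O\right) = \left(-8 + O\right) \left(5 + O\right)$)
$21 l{\left(5 \right)} m{\left(2 \right)} = 21 \left(-3 + 2 \cdot 5\right) \left(-40 + 2^{2} - 6\right) = 21 \left(-3 + 10\right) \left(-40 + 4 - 6\right) = 21 \cdot 7 \left(-42\right) = 147 \left(-42\right) = -6174$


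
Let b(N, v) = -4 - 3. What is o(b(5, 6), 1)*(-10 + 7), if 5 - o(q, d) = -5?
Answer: -30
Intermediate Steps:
b(N, v) = -7
o(q, d) = 10 (o(q, d) = 5 - 1*(-5) = 5 + 5 = 10)
o(b(5, 6), 1)*(-10 + 7) = 10*(-10 + 7) = 10*(-3) = -30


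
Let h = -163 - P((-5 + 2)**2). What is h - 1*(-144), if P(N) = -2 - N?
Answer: -8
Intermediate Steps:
h = -152 (h = -163 - (-2 - (-5 + 2)**2) = -163 - (-2 - 1*(-3)**2) = -163 - (-2 - 1*9) = -163 - (-2 - 9) = -163 - 1*(-11) = -163 + 11 = -152)
h - 1*(-144) = -152 - 1*(-144) = -152 + 144 = -8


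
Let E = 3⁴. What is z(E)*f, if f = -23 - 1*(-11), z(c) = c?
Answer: -972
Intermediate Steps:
E = 81
f = -12 (f = -23 + 11 = -12)
z(E)*f = 81*(-12) = -972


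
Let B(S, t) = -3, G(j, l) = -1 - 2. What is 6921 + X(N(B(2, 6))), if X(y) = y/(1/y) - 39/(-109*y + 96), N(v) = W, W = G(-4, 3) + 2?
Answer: 1418971/205 ≈ 6921.8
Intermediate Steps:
G(j, l) = -3
W = -1 (W = -3 + 2 = -1)
N(v) = -1
X(y) = y**2 - 39/(96 - 109*y) (X(y) = y*y - 39/(96 - 109*y) = y**2 - 39/(96 - 109*y))
6921 + X(N(B(2, 6))) = 6921 + (39 - 96*(-1)**2 + 109*(-1)**3)/(-96 + 109*(-1)) = 6921 + (39 - 96*1 + 109*(-1))/(-96 - 109) = 6921 + (39 - 96 - 109)/(-205) = 6921 - 1/205*(-166) = 6921 + 166/205 = 1418971/205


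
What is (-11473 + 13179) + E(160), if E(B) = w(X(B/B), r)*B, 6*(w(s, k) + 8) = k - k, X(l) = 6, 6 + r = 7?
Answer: 426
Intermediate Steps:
r = 1 (r = -6 + 7 = 1)
w(s, k) = -8 (w(s, k) = -8 + (k - k)/6 = -8 + (1/6)*0 = -8 + 0 = -8)
E(B) = -8*B
(-11473 + 13179) + E(160) = (-11473 + 13179) - 8*160 = 1706 - 1280 = 426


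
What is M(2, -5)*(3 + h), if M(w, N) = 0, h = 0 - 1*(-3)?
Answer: 0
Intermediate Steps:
h = 3 (h = 0 + 3 = 3)
M(2, -5)*(3 + h) = 0*(3 + 3) = 0*6 = 0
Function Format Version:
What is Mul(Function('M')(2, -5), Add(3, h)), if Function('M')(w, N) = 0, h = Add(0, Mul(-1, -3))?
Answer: 0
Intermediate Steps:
h = 3 (h = Add(0, 3) = 3)
Mul(Function('M')(2, -5), Add(3, h)) = Mul(0, Add(3, 3)) = Mul(0, 6) = 0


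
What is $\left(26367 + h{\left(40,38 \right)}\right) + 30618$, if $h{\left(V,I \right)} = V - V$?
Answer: $56985$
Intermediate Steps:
$h{\left(V,I \right)} = 0$
$\left(26367 + h{\left(40,38 \right)}\right) + 30618 = \left(26367 + 0\right) + 30618 = 26367 + 30618 = 56985$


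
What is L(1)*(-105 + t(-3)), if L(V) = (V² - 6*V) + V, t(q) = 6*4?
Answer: 324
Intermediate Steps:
t(q) = 24
L(V) = V² - 5*V
L(1)*(-105 + t(-3)) = (1*(-5 + 1))*(-105 + 24) = (1*(-4))*(-81) = -4*(-81) = 324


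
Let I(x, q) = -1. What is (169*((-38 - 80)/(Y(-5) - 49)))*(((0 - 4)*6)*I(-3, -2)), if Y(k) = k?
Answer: 79768/9 ≈ 8863.1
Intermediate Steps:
(169*((-38 - 80)/(Y(-5) - 49)))*(((0 - 4)*6)*I(-3, -2)) = (169*((-38 - 80)/(-5 - 49)))*(((0 - 4)*6)*(-1)) = (169*(-118/(-54)))*(-4*6*(-1)) = (169*(-118*(-1/54)))*(-24*(-1)) = (169*(59/27))*24 = (9971/27)*24 = 79768/9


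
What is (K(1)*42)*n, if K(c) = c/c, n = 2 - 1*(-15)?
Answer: 714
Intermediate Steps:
n = 17 (n = 2 + 15 = 17)
K(c) = 1
(K(1)*42)*n = (1*42)*17 = 42*17 = 714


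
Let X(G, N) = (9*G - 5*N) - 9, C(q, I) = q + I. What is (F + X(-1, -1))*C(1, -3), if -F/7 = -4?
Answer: -30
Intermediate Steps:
F = 28 (F = -7*(-4) = 28)
C(q, I) = I + q
X(G, N) = -9 - 5*N + 9*G (X(G, N) = (-5*N + 9*G) - 9 = -9 - 5*N + 9*G)
(F + X(-1, -1))*C(1, -3) = (28 + (-9 - 5*(-1) + 9*(-1)))*(-3 + 1) = (28 + (-9 + 5 - 9))*(-2) = (28 - 13)*(-2) = 15*(-2) = -30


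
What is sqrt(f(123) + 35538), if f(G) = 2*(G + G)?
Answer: sqrt(36030) ≈ 189.82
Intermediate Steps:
f(G) = 4*G (f(G) = 2*(2*G) = 4*G)
sqrt(f(123) + 35538) = sqrt(4*123 + 35538) = sqrt(492 + 35538) = sqrt(36030)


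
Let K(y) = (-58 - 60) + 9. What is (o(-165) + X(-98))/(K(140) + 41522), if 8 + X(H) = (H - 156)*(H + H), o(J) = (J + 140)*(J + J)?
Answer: 58026/41413 ≈ 1.4012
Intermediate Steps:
o(J) = 2*J*(140 + J) (o(J) = (140 + J)*(2*J) = 2*J*(140 + J))
X(H) = -8 + 2*H*(-156 + H) (X(H) = -8 + (H - 156)*(H + H) = -8 + (-156 + H)*(2*H) = -8 + 2*H*(-156 + H))
K(y) = -109 (K(y) = -118 + 9 = -109)
(o(-165) + X(-98))/(K(140) + 41522) = (2*(-165)*(140 - 165) + (-8 - 312*(-98) + 2*(-98)²))/(-109 + 41522) = (2*(-165)*(-25) + (-8 + 30576 + 2*9604))/41413 = (8250 + (-8 + 30576 + 19208))*(1/41413) = (8250 + 49776)*(1/41413) = 58026*(1/41413) = 58026/41413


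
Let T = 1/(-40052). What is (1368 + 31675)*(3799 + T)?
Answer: 5027741825521/40052 ≈ 1.2553e+8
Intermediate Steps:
T = -1/40052 ≈ -2.4968e-5
(1368 + 31675)*(3799 + T) = (1368 + 31675)*(3799 - 1/40052) = 33043*(152157547/40052) = 5027741825521/40052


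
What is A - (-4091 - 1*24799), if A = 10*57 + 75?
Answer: 29535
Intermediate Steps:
A = 645 (A = 570 + 75 = 645)
A - (-4091 - 1*24799) = 645 - (-4091 - 1*24799) = 645 - (-4091 - 24799) = 645 - 1*(-28890) = 645 + 28890 = 29535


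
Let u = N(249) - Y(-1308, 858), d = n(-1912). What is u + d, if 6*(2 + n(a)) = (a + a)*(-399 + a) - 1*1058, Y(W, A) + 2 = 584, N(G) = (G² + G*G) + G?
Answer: 1596368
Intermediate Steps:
N(G) = G + 2*G² (N(G) = (G² + G²) + G = 2*G² + G = G + 2*G²)
Y(W, A) = 582 (Y(W, A) = -2 + 584 = 582)
n(a) = -535/3 + a*(-399 + a)/3 (n(a) = -2 + ((a + a)*(-399 + a) - 1*1058)/6 = -2 + ((2*a)*(-399 + a) - 1058)/6 = -2 + (2*a*(-399 + a) - 1058)/6 = -2 + (-1058 + 2*a*(-399 + a))/6 = -2 + (-529/3 + a*(-399 + a)/3) = -535/3 + a*(-399 + a)/3)
d = 1472699 (d = -535/3 - 133*(-1912) + (⅓)*(-1912)² = -535/3 + 254296 + (⅓)*3655744 = -535/3 + 254296 + 3655744/3 = 1472699)
u = 123669 (u = 249*(1 + 2*249) - 1*582 = 249*(1 + 498) - 582 = 249*499 - 582 = 124251 - 582 = 123669)
u + d = 123669 + 1472699 = 1596368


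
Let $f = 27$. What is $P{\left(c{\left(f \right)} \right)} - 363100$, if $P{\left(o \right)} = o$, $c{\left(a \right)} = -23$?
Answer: $-363123$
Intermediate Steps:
$P{\left(c{\left(f \right)} \right)} - 363100 = -23 - 363100 = -363123$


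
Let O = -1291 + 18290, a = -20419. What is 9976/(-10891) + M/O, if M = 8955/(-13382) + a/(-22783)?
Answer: -51701770684196481/56444686808565554 ≈ -0.91597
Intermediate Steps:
M = 69225293/304882106 (M = 8955/(-13382) - 20419/(-22783) = 8955*(-1/13382) - 20419*(-1/22783) = -8955/13382 + 20419/22783 = 69225293/304882106 ≈ 0.22706)
O = 16999
9976/(-10891) + M/O = 9976/(-10891) + (69225293/304882106)/16999 = 9976*(-1/10891) + (69225293/304882106)*(1/16999) = -9976/10891 + 69225293/5182690919894 = -51701770684196481/56444686808565554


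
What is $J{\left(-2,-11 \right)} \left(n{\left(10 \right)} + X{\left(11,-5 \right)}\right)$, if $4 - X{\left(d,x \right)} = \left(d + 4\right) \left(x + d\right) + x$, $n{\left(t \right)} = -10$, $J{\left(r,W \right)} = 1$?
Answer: $-91$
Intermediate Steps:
$X{\left(d,x \right)} = 4 - x - \left(4 + d\right) \left(d + x\right)$ ($X{\left(d,x \right)} = 4 - \left(\left(d + 4\right) \left(x + d\right) + x\right) = 4 - \left(\left(4 + d\right) \left(d + x\right) + x\right) = 4 - \left(x + \left(4 + d\right) \left(d + x\right)\right) = 4 - x - \left(4 + d\right) \left(d + x\right)$)
$J{\left(-2,-11 \right)} \left(n{\left(10 \right)} + X{\left(11,-5 \right)}\right) = 1 \left(-10 - \left(136 - 55\right)\right) = 1 \left(-10 + \left(4 - 121 + 25 - 44 + 55\right)\right) = 1 \left(-10 - 81\right) = 1 \left(-91\right) = -91$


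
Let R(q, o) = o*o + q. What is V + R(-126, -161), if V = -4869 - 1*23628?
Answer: -2702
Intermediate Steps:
V = -28497 (V = -4869 - 23628 = -28497)
R(q, o) = q + o² (R(q, o) = o² + q = q + o²)
V + R(-126, -161) = -28497 + (-126 + (-161)²) = -28497 + (-126 + 25921) = -28497 + 25795 = -2702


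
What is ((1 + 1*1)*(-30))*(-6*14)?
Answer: 5040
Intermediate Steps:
((1 + 1*1)*(-30))*(-6*14) = ((1 + 1)*(-30))*(-84) = (2*(-30))*(-84) = -60*(-84) = 5040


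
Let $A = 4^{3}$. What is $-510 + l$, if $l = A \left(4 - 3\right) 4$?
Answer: $-254$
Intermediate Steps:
$A = 64$
$l = 256$ ($l = 64 \left(4 - 3\right) 4 = 64 \cdot 1 \cdot 4 = 64 \cdot 4 = 256$)
$-510 + l = -510 + 256 = -254$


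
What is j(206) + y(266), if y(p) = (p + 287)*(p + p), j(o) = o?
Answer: 294402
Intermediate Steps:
y(p) = 2*p*(287 + p) (y(p) = (287 + p)*(2*p) = 2*p*(287 + p))
j(206) + y(266) = 206 + 2*266*(287 + 266) = 206 + 2*266*553 = 206 + 294196 = 294402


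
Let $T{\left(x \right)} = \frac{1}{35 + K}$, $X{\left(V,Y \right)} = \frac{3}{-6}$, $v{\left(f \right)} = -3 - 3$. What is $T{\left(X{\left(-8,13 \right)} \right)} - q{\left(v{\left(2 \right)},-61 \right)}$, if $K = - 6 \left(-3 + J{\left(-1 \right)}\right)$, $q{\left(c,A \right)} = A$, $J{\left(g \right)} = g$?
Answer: $\frac{3600}{59} \approx 61.017$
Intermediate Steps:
$v{\left(f \right)} = -6$
$X{\left(V,Y \right)} = - \frac{1}{2}$ ($X{\left(V,Y \right)} = 3 \left(- \frac{1}{6}\right) = - \frac{1}{2}$)
$K = 24$ ($K = - 6 \left(-3 - 1\right) = \left(-6\right) \left(-4\right) = 24$)
$T{\left(x \right)} = \frac{1}{59}$ ($T{\left(x \right)} = \frac{1}{35 + 24} = \frac{1}{59}$)
$T{\left(X{\left(-8,13 \right)} \right)} - q{\left(v{\left(2 \right)},-61 \right)} = \frac{1}{59} - -61 = \frac{1}{59} + 61 = \frac{3600}{59}$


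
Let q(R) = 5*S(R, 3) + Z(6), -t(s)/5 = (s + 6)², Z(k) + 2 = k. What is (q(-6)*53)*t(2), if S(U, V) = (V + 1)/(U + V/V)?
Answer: 0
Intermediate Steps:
Z(k) = -2 + k
t(s) = -5*(6 + s)² (t(s) = -5*(s + 6)² = -5*(6 + s)²)
S(U, V) = (1 + V)/(1 + U) (S(U, V) = (1 + V)/(U + 1) = (1 + V)/(1 + U))
q(R) = 4 + 20/(1 + R) (q(R) = 5*((1 + 3)/(1 + R)) + (-2 + 6) = 5*(4/(1 + R)) + 4 = 20/(1 + R) + 4 = 4 + 20/(1 + R))
(q(-6)*53)*t(2) = ((4*(6 - 6)/(1 - 6))*53)*(-5*(6 + 2)²) = ((4*0/(-5))*53)*(-5*8²) = ((4*(-⅕)*0)*53)*(-5*64) = (0*53)*(-320) = 0*(-320) = 0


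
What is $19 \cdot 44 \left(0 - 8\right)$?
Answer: $-6688$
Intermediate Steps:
$19 \cdot 44 \left(0 - 8\right) = 836 \left(-8\right) = -6688$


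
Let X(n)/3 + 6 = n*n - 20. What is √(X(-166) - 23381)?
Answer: √59209 ≈ 243.33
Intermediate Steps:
X(n) = -78 + 3*n² (X(n) = -18 + 3*(n*n - 20) = -18 + 3*(n² - 20) = -18 + 3*(-20 + n²) = -18 + (-60 + 3*n²) = -78 + 3*n²)
√(X(-166) - 23381) = √((-78 + 3*(-166)²) - 23381) = √((-78 + 3*27556) - 23381) = √((-78 + 82668) - 23381) = √(82590 - 23381) = √59209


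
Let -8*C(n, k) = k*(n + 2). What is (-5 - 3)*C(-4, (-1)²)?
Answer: -2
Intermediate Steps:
C(n, k) = -k*(2 + n)/8 (C(n, k) = -k*(n + 2)/8 = -k*(2 + n)/8)
(-5 - 3)*C(-4, (-1)²) = (-5 - 3)*(-⅛*(-1)²*(2 - 4)) = -(-1)*(-2) = -8*¼ = -2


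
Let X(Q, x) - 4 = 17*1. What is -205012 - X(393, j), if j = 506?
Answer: -205033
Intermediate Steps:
X(Q, x) = 21 (X(Q, x) = 4 + 17*1 = 4 + 17 = 21)
-205012 - X(393, j) = -205012 - 1*21 = -205012 - 21 = -205033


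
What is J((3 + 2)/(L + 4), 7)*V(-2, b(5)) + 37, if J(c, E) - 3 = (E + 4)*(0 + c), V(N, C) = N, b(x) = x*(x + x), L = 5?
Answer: 169/9 ≈ 18.778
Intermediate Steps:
b(x) = 2*x² (b(x) = x*(2*x) = 2*x²)
J(c, E) = 3 + c*(4 + E) (J(c, E) = 3 + (E + 4)*(0 + c) = 3 + (4 + E)*c = 3 + c*(4 + E))
J((3 + 2)/(L + 4), 7)*V(-2, b(5)) + 37 = (3 + 4*((3 + 2)/(5 + 4)) + 7*((3 + 2)/(5 + 4)))*(-2) + 37 = (3 + 4*(5/9) + 7*(5/9))*(-2) + 37 = (3 + 20/9 + 35/9)*(-2) + 37 = (82/9)*(-2) + 37 = -164/9 + 37 = 169/9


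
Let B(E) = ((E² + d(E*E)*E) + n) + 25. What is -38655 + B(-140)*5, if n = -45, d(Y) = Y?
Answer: -13660755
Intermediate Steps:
B(E) = -20 + E² + E³ (B(E) = ((E² + (E*E)*E) - 45) + 25 = ((E² + E²*E) - 45) + 25 = ((E² + E³) - 45) + 25 = (-45 + E² + E³) + 25 = -20 + E² + E³)
-38655 + B(-140)*5 = -38655 + (-20 + (-140)² + (-140)³)*5 = -38655 + (-20 + 19600 - 2744000)*5 = -38655 - 2724420*5 = -38655 - 13622100 = -13660755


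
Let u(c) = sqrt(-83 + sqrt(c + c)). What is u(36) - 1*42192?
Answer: -42192 + I*sqrt(83 - 6*sqrt(2)) ≈ -42192.0 + 8.6322*I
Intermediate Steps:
u(c) = sqrt(-83 + sqrt(2)*sqrt(c)) (u(c) = sqrt(-83 + sqrt(2*c)) = sqrt(-83 + sqrt(2)*sqrt(c)))
u(36) - 1*42192 = sqrt(-83 + sqrt(2)*sqrt(36)) - 1*42192 = sqrt(-83 + sqrt(2)*6) - 42192 = sqrt(-83 + 6*sqrt(2)) - 42192 = -42192 + sqrt(-83 + 6*sqrt(2))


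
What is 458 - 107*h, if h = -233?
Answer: 25389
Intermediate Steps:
458 - 107*h = 458 - 107*(-233) = 458 + 24931 = 25389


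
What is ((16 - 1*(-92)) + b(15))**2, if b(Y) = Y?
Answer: 15129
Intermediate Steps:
((16 - 1*(-92)) + b(15))**2 = ((16 - 1*(-92)) + 15)**2 = ((16 + 92) + 15)**2 = (108 + 15)**2 = 123**2 = 15129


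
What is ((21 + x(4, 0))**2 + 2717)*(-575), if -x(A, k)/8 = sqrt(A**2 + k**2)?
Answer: -1631850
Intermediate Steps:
x(A, k) = -8*sqrt(A**2 + k**2)
((21 + x(4, 0))**2 + 2717)*(-575) = ((21 - 8*sqrt(4**2 + 0**2))**2 + 2717)*(-575) = ((21 - 8*sqrt(16 + 0))**2 + 2717)*(-575) = ((21 - 8*sqrt(16))**2 + 2717)*(-575) = ((21 - 8*4)**2 + 2717)*(-575) = ((21 - 32)**2 + 2717)*(-575) = ((-11)**2 + 2717)*(-575) = (121 + 2717)*(-575) = 2838*(-575) = -1631850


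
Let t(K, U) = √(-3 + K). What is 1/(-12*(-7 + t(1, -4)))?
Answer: 7/612 + I*√2/612 ≈ 0.011438 + 0.0023108*I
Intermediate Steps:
1/(-12*(-7 + t(1, -4))) = 1/(-12*(-7 + √(-3 + 1))) = 1/(-12*(-7 + √(-2))) = 1/(-12*(-7 + I*√2)) = 1/(84 - 12*I*√2)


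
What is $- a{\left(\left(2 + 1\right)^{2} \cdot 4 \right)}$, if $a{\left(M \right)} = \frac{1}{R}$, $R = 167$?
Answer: $- \frac{1}{167} \approx -0.005988$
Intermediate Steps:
$a{\left(M \right)} = \frac{1}{167}$
$- a{\left(\left(2 + 1\right)^{2} \cdot 4 \right)} = \left(-1\right) \frac{1}{167} = - \frac{1}{167}$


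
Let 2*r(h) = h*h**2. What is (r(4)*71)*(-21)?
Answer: -47712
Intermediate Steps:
r(h) = h**3/2 (r(h) = (h*h**2)/2 = h**3/2)
(r(4)*71)*(-21) = (((1/2)*4**3)*71)*(-21) = (((1/2)*64)*71)*(-21) = (32*71)*(-21) = 2272*(-21) = -47712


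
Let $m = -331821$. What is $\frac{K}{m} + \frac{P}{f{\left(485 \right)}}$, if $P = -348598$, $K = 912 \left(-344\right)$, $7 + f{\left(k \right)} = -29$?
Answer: $\frac{6426857287}{663642} \approx 9684.2$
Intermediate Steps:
$f{\left(k \right)} = -36$ ($f{\left(k \right)} = -7 - 29 = -36$)
$K = -313728$
$\frac{K}{m} + \frac{P}{f{\left(485 \right)}} = - \frac{313728}{-331821} - \frac{348598}{-36} = \left(-313728\right) \left(- \frac{1}{331821}\right) - - \frac{174299}{18} = \frac{104576}{110607} + \frac{174299}{18} = \frac{6426857287}{663642}$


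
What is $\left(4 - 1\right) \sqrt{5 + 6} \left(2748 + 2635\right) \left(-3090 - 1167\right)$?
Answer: $- 68746293 \sqrt{11} \approx -2.2801 \cdot 10^{8}$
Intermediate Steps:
$\left(4 - 1\right) \sqrt{5 + 6} \left(2748 + 2635\right) \left(-3090 - 1167\right) = 3 \sqrt{11} \cdot 5383 \left(-4257\right) = 3 \sqrt{11} \left(-22915431\right) = - 68746293 \sqrt{11}$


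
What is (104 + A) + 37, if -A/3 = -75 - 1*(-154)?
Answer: -96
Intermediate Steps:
A = -237 (A = -3*(-75 - 1*(-154)) = -3*(-75 + 154) = -3*79 = -237)
(104 + A) + 37 = (104 - 237) + 37 = -133 + 37 = -96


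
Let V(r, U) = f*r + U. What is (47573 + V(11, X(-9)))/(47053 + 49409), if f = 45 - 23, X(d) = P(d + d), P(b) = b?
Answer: 47797/96462 ≈ 0.49550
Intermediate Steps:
X(d) = 2*d (X(d) = d + d = 2*d)
f = 22
V(r, U) = U + 22*r (V(r, U) = 22*r + U = U + 22*r)
(47573 + V(11, X(-9)))/(47053 + 49409) = (47573 + (2*(-9) + 22*11))/(47053 + 49409) = (47573 + (-18 + 242))/96462 = (47573 + 224)*(1/96462) = 47797*(1/96462) = 47797/96462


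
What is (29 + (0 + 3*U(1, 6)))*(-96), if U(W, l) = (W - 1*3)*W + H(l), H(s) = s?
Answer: -3936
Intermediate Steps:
U(W, l) = l + W*(-3 + W) (U(W, l) = (W - 1*3)*W + l = (W - 3)*W + l = (-3 + W)*W + l = W*(-3 + W) + l = l + W*(-3 + W))
(29 + (0 + 3*U(1, 6)))*(-96) = (29 + (0 + 3*(6 + 1**2 - 3*1)))*(-96) = (29 + (0 + 3*(6 + 1 - 3)))*(-96) = (29 + (0 + 3*4))*(-96) = (29 + (0 + 12))*(-96) = (29 + 12)*(-96) = 41*(-96) = -3936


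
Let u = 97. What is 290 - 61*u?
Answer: -5627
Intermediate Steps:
290 - 61*u = 290 - 61*97 = 290 - 5917 = -5627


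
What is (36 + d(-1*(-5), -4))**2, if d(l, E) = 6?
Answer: 1764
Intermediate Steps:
(36 + d(-1*(-5), -4))**2 = (36 + 6)**2 = 42**2 = 1764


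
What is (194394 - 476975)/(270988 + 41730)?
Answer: -282581/312718 ≈ -0.90363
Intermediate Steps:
(194394 - 476975)/(270988 + 41730) = -282581/312718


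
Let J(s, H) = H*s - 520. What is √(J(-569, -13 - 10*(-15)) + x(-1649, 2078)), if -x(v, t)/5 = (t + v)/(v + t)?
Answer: I*√78478 ≈ 280.14*I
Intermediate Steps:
J(s, H) = -520 + H*s
x(v, t) = -5 (x(v, t) = -5*(t + v)/(v + t) = -5*(t + v)/(t + v) = -5*1 = -5)
√(J(-569, -13 - 10*(-15)) + x(-1649, 2078)) = √((-520 + (-13 - 10*(-15))*(-569)) - 5) = √((-520 + (-13 + 150)*(-569)) - 5) = √((-520 + 137*(-569)) - 5) = √((-520 - 77953) - 5) = √(-78473 - 5) = √(-78478) = I*√78478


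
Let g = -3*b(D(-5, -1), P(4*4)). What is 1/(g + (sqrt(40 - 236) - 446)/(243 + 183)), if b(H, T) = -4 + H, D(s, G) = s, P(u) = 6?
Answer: 1177464/30558833 - 1491*I/30558833 ≈ 0.038531 - 4.8791e-5*I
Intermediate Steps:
g = 27 (g = -3*(-4 - 5) = -3*(-9) = 27)
1/(g + (sqrt(40 - 236) - 446)/(243 + 183)) = 1/(27 + (sqrt(40 - 236) - 446)/(243 + 183)) = 1/(27 + (sqrt(-196) - 446)/426) = 1/(27 + (14*I - 446)*(1/426)) = 1/(27 + (-446 + 14*I)*(1/426)) = 1/(27 + (-223/213 + 7*I/213)) = 1/(5528/213 + 7*I/213) = 45369*(5528/213 - 7*I/213)/30558833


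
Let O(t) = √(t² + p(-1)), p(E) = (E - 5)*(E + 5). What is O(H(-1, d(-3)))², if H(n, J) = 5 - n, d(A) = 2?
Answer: 12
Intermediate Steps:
p(E) = (-5 + E)*(5 + E)
O(t) = √(-24 + t²) (O(t) = √(t² + (-25 + (-1)²)) = √(t² + (-25 + 1)) = √(t² - 24) = √(-24 + t²))
O(H(-1, d(-3)))² = (√(-24 + (5 - 1*(-1))²))² = (√(-24 + (5 + 1)²))² = (√(-24 + 6²))² = (√(-24 + 36))² = (√12)² = (2*√3)² = 12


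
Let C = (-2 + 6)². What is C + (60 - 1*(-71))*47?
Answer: 6173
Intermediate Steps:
C = 16 (C = 4² = 16)
C + (60 - 1*(-71))*47 = 16 + (60 - 1*(-71))*47 = 16 + (60 + 71)*47 = 16 + 131*47 = 16 + 6157 = 6173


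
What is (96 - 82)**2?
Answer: 196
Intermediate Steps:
(96 - 82)**2 = 14**2 = 196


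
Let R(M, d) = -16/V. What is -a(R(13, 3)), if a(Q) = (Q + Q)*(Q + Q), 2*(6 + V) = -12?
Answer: -64/9 ≈ -7.1111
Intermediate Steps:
V = -12 (V = -6 + (½)*(-12) = -6 - 6 = -12)
R(M, d) = 4/3 (R(M, d) = -16/(-12) = -16*(-1/12) = 4/3)
a(Q) = 4*Q² (a(Q) = (2*Q)*(2*Q) = 4*Q²)
-a(R(13, 3)) = -4*(4/3)² = -4*16/9 = -1*64/9 = -64/9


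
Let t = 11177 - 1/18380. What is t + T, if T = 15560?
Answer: 491426059/18380 ≈ 26737.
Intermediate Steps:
t = 205433259/18380 (t = 11177 - 1*1/18380 = 11177 - 1/18380 = 205433259/18380 ≈ 11177.)
t + T = 205433259/18380 + 15560 = 491426059/18380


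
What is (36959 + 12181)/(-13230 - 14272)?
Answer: -24570/13751 ≈ -1.7868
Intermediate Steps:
(36959 + 12181)/(-13230 - 14272) = 49140/(-27502) = 49140*(-1/27502) = -24570/13751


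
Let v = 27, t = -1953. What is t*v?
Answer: -52731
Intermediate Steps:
t*v = -1953*27 = -52731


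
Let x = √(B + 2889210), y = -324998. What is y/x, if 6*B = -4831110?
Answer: -324998*√83361/416805 ≈ -225.13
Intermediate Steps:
B = -805185 (B = (⅙)*(-4831110) = -805185)
x = 5*√83361 (x = √(-805185 + 2889210) = √2084025 = 5*√83361 ≈ 1443.6)
y/x = -324998*√83361/416805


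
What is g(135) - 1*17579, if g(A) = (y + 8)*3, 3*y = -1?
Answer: -17556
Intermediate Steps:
y = -⅓ (y = (⅓)*(-1) = -⅓ ≈ -0.33333)
g(A) = 23 (g(A) = (-⅓ + 8)*3 = (23/3)*3 = 23)
g(135) - 1*17579 = 23 - 1*17579 = 23 - 17579 = -17556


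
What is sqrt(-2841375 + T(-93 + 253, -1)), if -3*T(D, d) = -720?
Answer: I*sqrt(2841135) ≈ 1685.6*I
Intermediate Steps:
T(D, d) = 240 (T(D, d) = -1/3*(-720) = 240)
sqrt(-2841375 + T(-93 + 253, -1)) = sqrt(-2841375 + 240) = sqrt(-2841135) = I*sqrt(2841135)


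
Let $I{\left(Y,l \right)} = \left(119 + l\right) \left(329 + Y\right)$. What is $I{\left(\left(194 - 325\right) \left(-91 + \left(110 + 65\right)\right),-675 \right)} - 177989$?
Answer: $5757311$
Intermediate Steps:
$I{\left(\left(194 - 325\right) \left(-91 + \left(110 + 65\right)\right),-675 \right)} - 177989 = \left(39151 + 119 \left(194 - 325\right) \left(-91 + \left(110 + 65\right)\right) + 329 \left(-675\right) + \left(194 - 325\right) \left(-91 + \left(110 + 65\right)\right) \left(-675\right)\right) - 177989 = \left(39151 + 119 \left(- 131 \left(-91 + 175\right)\right) - 222075 + - 131 \left(-91 + 175\right) \left(-675\right)\right) - 177989 = \left(39151 + 119 \left(\left(-131\right) 84\right) - 222075 + \left(-131\right) 84 \left(-675\right)\right) - 177989 = \left(39151 + 119 \left(-11004\right) - 222075 - -7427700\right) - 177989 = \left(39151 - 1309476 - 222075 + 7427700\right) - 177989 = 5935300 - 177989 = 5757311$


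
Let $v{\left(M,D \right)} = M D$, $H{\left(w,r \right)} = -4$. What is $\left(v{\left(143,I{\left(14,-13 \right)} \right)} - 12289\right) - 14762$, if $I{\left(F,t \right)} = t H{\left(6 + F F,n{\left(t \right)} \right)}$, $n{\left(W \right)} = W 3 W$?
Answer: $-19615$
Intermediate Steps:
$n{\left(W \right)} = 3 W^{2}$ ($n{\left(W \right)} = 3 W W = 3 W^{2}$)
$I{\left(F,t \right)} = - 4 t$ ($I{\left(F,t \right)} = t \left(-4\right) = - 4 t$)
$v{\left(M,D \right)} = D M$
$\left(v{\left(143,I{\left(14,-13 \right)} \right)} - 12289\right) - 14762 = \left(\left(-4\right) \left(-13\right) 143 - 12289\right) - 14762 = \left(52 \cdot 143 - 12289\right) - 14762 = \left(7436 - 12289\right) - 14762 = -4853 - 14762 = -19615$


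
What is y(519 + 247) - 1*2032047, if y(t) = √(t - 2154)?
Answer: -2032047 + 2*I*√347 ≈ -2.032e+6 + 37.256*I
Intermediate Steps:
y(t) = √(-2154 + t)
y(519 + 247) - 1*2032047 = √(-2154 + (519 + 247)) - 1*2032047 = √(-2154 + 766) - 2032047 = √(-1388) - 2032047 = 2*I*√347 - 2032047 = -2032047 + 2*I*√347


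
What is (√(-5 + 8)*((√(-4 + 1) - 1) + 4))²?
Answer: 18 + 18*I*√3 ≈ 18.0 + 31.177*I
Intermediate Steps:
(√(-5 + 8)*((√(-4 + 1) - 1) + 4))² = (√3*((√(-3) - 1) + 4))² = (√3*((I*√3 - 1) + 4))² = (√3*((-1 + I*√3) + 4))² = (√3*(3 + I*√3))² = 3*(3 + I*√3)²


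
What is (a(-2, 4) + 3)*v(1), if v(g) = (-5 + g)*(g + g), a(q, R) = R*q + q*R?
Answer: 104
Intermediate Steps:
a(q, R) = 2*R*q (a(q, R) = R*q + R*q = 2*R*q)
v(g) = 2*g*(-5 + g) (v(g) = (-5 + g)*(2*g) = 2*g*(-5 + g))
(a(-2, 4) + 3)*v(1) = (2*4*(-2) + 3)*(2*1*(-5 + 1)) = (-16 + 3)*(2*1*(-4)) = -13*(-8) = 104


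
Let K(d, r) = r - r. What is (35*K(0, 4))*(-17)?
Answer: 0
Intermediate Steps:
K(d, r) = 0
(35*K(0, 4))*(-17) = (35*0)*(-17) = 0*(-17) = 0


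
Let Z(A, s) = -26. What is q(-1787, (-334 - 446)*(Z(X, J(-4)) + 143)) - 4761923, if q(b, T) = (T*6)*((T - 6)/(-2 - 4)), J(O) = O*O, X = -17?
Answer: -8333697083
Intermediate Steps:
J(O) = O²
q(b, T) = 6*T*(1 - T/6) (q(b, T) = (6*T)*((-6 + T)/(-6)) = (6*T)*((-6 + T)*(-⅙)) = (6*T)*(1 - T/6) = 6*T*(1 - T/6))
q(-1787, (-334 - 446)*(Z(X, J(-4)) + 143)) - 4761923 = ((-334 - 446)*(-26 + 143))*(6 - (-334 - 446)*(-26 + 143)) - 4761923 = (-780*117)*(6 - (-780)*117) - 4761923 = -91260*(6 - 1*(-91260)) - 4761923 = -91260*(6 + 91260) - 4761923 = -91260*91266 - 4761923 = -8328935160 - 4761923 = -8333697083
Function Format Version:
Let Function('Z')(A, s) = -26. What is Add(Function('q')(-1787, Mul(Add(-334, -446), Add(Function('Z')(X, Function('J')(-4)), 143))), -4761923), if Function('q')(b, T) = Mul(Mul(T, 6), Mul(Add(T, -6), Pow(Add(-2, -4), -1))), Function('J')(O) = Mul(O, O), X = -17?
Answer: -8333697083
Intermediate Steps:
Function('J')(O) = Pow(O, 2)
Function('q')(b, T) = Mul(6, T, Add(1, Mul(Rational(-1, 6), T))) (Function('q')(b, T) = Mul(Mul(6, T), Mul(Add(-6, T), Pow(-6, -1))) = Mul(Mul(6, T), Mul(Add(-6, T), Rational(-1, 6))) = Mul(Mul(6, T), Add(1, Mul(Rational(-1, 6), T))) = Mul(6, T, Add(1, Mul(Rational(-1, 6), T))))
Add(Function('q')(-1787, Mul(Add(-334, -446), Add(Function('Z')(X, Function('J')(-4)), 143))), -4761923) = Add(Mul(Mul(Add(-334, -446), Add(-26, 143)), Add(6, Mul(-1, Mul(Add(-334, -446), Add(-26, 143))))), -4761923) = Add(Mul(Mul(-780, 117), Add(6, Mul(-1, Mul(-780, 117)))), -4761923) = Add(Mul(-91260, Add(6, Mul(-1, -91260))), -4761923) = Add(Mul(-91260, Add(6, 91260)), -4761923) = Add(Mul(-91260, 91266), -4761923) = Add(-8328935160, -4761923) = -8333697083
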